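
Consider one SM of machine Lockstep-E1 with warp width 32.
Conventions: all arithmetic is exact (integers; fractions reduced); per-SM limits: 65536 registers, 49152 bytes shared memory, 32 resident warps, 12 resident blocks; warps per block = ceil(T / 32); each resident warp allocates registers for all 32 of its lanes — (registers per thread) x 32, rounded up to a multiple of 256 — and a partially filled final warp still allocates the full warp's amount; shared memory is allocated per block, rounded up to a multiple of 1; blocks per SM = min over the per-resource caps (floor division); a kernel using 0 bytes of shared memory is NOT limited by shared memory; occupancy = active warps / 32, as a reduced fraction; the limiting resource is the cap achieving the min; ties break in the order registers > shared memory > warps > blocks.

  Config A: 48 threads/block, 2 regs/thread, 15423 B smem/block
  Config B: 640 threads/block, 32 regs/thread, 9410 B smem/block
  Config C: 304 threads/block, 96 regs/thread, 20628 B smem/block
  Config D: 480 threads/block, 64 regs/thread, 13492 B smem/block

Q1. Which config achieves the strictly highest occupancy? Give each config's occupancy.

occupancies: A 3/16, B 5/8, C 5/8, D 15/16

Answer: D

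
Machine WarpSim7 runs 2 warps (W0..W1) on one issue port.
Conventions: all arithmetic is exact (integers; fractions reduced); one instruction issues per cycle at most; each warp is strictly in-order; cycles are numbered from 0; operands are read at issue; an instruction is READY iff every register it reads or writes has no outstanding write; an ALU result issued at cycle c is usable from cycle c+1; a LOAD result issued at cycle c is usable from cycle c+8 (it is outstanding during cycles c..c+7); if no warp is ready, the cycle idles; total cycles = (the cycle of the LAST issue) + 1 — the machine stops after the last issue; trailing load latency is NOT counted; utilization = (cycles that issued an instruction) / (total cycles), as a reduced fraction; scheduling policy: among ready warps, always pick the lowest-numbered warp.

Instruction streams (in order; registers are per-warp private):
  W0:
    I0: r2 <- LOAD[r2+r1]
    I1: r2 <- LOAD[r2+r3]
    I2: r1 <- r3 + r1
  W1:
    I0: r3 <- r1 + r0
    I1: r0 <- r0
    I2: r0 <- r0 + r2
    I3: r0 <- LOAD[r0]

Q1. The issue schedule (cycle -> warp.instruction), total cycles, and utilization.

cycle 0: W0.I0
cycle 1: W1.I0
cycle 2: W1.I1
cycle 3: W1.I2
cycle 4: W1.I3
cycle 5: idle
cycle 6: idle
cycle 7: idle
cycle 8: W0.I1
cycle 9: W0.I2

Answer: 10 cycles, utilization 7/10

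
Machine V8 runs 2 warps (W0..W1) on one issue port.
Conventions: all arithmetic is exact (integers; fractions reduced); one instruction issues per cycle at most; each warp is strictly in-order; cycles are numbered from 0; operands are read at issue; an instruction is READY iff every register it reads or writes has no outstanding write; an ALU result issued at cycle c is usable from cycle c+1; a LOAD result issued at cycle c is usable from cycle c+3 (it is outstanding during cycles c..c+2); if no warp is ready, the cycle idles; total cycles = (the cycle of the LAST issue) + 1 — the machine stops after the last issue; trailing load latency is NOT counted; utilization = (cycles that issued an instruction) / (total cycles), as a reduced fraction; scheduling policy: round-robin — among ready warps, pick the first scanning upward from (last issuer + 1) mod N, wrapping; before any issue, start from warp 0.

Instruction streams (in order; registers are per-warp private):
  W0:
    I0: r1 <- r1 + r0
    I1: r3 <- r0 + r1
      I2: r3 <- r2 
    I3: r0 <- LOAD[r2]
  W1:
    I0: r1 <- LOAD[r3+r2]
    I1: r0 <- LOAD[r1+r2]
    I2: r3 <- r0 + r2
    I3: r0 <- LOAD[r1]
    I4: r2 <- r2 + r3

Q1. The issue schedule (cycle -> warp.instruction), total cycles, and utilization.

cycle 0: W0.I0
cycle 1: W1.I0
cycle 2: W0.I1
cycle 3: W0.I2
cycle 4: W1.I1
cycle 5: W0.I3
cycle 6: idle
cycle 7: W1.I2
cycle 8: W1.I3
cycle 9: W1.I4

Answer: 10 cycles, utilization 9/10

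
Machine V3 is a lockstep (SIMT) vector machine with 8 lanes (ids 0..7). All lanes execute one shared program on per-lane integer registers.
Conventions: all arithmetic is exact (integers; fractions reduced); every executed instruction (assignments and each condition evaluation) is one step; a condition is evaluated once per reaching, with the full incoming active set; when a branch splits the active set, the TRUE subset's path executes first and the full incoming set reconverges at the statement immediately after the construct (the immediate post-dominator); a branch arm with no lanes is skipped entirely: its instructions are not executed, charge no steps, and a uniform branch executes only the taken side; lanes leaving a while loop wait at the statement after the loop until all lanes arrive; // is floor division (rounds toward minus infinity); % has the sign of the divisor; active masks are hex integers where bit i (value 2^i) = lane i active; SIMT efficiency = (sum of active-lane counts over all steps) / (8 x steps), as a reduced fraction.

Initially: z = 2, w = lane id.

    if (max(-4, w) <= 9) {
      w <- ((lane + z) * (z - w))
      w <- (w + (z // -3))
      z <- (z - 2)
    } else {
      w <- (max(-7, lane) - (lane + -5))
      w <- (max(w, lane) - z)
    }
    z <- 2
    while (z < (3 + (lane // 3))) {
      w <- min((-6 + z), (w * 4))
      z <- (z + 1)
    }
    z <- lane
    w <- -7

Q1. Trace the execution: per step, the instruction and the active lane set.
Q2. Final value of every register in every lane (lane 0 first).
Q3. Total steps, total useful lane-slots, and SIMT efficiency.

step 0: eval (max(-4, w) <= 9)       0xff
step 1: w <- ((lane + z) * (z - w))  0xff
step 2: w <- (w + (z // -3))         0xff
step 3: z <- (z - 2)                 0xff
step 4: z <- 2                       0xff
step 5: eval (z < (3 + (lane // 3))) 0xff
step 6: w <- min((-6 + z), (w * 4))  0xff
step 7: z <- (z + 1)                 0xff
step 8: eval (z < (3 + (lane // 3))) 0xff
step 9: w <- min((-6 + z), (w * 4))  0xf8
step 10: z <- (z + 1)                 0xf8
step 11: eval (z < (3 + (lane // 3))) 0xf8
step 12: w <- min((-6 + z), (w * 4))  0xc0
step 13: z <- (z + 1)                 0xc0
step 14: eval (z < (3 + (lane // 3))) 0xc0
step 15: z <- lane                    0xff
step 16: w <- -7                      0xff

Answer: 17 steps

z: 0,1,2,3,4,5,6,7
w: -7,-7,-7,-7,-7,-7,-7,-7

steps = 17; useful = 109; efficiency = 109/136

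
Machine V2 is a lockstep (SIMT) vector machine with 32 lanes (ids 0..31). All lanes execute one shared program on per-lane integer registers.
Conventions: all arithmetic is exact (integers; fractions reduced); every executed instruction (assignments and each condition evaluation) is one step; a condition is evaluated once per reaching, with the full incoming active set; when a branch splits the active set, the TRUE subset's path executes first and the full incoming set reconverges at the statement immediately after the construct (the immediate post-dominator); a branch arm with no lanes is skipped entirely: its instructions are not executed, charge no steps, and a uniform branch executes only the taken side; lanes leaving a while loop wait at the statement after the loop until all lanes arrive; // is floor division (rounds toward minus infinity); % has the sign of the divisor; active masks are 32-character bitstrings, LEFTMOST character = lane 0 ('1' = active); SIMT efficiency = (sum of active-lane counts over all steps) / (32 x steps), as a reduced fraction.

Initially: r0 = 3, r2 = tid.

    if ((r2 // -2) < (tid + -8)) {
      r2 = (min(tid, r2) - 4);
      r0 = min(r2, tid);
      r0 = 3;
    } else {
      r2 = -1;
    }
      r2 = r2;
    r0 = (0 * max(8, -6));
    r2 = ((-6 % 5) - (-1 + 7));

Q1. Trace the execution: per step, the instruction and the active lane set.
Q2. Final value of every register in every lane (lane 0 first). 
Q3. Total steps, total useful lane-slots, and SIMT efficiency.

step 0: eval ((r2 // -2) < (tid + -8)) 11111111111111111111111111111111
step 1: r2 <- (min(tid, r2) - 4)     00000011111111111111111111111111
step 2: r0 <- min(r2, tid)           00000011111111111111111111111111
step 3: r0 <- 3                      00000011111111111111111111111111
step 4: r2 <- -1                     11111100000000000000000000000000
step 5: r2 <- r2                     11111111111111111111111111111111
step 6: r0 <- (0 * max(8, -6))       11111111111111111111111111111111
step 7: r2 <- ((-6 % 5) - (-1 + 7))  11111111111111111111111111111111

Answer: 8 steps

r0: 0,0,0,0,0,0,0,0,0,0,0,0,0,0,0,0,0,0,0,0,0,0,0,0,0,0,0,0,0,0,0,0
r2: -2,-2,-2,-2,-2,-2,-2,-2,-2,-2,-2,-2,-2,-2,-2,-2,-2,-2,-2,-2,-2,-2,-2,-2,-2,-2,-2,-2,-2,-2,-2,-2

steps = 8; useful = 212; efficiency = 212/256 = 53/64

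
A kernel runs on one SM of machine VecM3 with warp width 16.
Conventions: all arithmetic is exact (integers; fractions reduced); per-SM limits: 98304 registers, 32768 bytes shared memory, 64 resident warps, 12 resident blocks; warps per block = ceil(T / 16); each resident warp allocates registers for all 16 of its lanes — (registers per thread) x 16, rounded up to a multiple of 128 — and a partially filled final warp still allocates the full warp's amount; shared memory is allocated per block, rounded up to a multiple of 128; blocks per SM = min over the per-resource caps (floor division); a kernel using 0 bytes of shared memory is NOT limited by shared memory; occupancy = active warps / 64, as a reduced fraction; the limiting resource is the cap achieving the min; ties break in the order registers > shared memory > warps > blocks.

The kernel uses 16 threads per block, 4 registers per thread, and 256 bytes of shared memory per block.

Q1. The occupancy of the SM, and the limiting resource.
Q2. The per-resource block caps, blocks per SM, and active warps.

Answer: occupancy 3/16, limited by blocks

registers: 768 blocks
shared memory: 128 blocks
warps: 64 blocks
blocks: 12 blocks

Answer: 12 blocks, 12 active warps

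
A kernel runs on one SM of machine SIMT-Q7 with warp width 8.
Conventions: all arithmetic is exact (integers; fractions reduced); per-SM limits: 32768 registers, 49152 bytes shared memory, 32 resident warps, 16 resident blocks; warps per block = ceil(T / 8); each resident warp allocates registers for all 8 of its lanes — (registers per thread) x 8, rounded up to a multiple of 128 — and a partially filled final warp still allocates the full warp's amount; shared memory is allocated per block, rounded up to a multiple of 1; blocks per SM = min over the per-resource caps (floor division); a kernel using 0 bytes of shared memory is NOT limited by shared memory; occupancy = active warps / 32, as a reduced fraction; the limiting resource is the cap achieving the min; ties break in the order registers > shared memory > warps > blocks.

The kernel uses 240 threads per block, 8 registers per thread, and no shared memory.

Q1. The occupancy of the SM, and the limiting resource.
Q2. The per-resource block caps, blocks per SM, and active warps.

Answer: occupancy 15/16, limited by warps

registers: 8 blocks
shared memory: no limit (kernel uses none)
warps: 1 block
blocks: 16 blocks

Answer: 1 block, 30 active warps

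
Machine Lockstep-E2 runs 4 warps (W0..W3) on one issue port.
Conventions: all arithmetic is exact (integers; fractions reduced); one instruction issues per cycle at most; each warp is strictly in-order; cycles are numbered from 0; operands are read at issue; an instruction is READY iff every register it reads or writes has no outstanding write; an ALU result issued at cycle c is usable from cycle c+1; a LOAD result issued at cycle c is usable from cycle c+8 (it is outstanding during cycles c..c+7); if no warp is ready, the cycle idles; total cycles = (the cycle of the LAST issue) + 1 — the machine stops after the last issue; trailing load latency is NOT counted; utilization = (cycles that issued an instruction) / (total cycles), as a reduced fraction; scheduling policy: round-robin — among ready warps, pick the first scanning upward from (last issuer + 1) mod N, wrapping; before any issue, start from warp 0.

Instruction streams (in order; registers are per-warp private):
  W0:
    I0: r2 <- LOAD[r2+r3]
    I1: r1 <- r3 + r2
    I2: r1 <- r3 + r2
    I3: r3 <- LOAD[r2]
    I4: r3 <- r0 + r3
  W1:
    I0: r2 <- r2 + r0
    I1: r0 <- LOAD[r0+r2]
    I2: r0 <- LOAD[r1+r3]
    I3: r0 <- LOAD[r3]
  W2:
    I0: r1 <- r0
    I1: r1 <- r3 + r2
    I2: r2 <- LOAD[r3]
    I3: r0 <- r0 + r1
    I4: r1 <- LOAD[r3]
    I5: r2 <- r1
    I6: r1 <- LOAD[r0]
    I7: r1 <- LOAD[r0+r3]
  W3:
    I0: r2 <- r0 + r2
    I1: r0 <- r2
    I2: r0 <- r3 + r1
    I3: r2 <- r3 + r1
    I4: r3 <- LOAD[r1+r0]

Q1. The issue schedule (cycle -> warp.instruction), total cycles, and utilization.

cycle 0: W0.I0
cycle 1: W1.I0
cycle 2: W2.I0
cycle 3: W3.I0
cycle 4: W1.I1
cycle 5: W2.I1
cycle 6: W3.I1
cycle 7: W2.I2
cycle 8: W3.I2
cycle 9: W0.I1
cycle 10: W2.I3
cycle 11: W3.I3
cycle 12: W0.I2
cycle 13: W1.I2
cycle 14: W2.I4
cycle 15: W3.I4
cycle 16: W0.I3
cycle 17: idle
cycle 18: idle
cycle 19: idle
cycle 20: idle
cycle 21: W1.I3
cycle 22: W2.I5
cycle 23: W2.I6
cycle 24: W0.I4
cycle 25: idle
cycle 26: idle
cycle 27: idle
cycle 28: idle
cycle 29: idle
cycle 30: idle
cycle 31: W2.I7

Answer: 32 cycles, utilization 11/16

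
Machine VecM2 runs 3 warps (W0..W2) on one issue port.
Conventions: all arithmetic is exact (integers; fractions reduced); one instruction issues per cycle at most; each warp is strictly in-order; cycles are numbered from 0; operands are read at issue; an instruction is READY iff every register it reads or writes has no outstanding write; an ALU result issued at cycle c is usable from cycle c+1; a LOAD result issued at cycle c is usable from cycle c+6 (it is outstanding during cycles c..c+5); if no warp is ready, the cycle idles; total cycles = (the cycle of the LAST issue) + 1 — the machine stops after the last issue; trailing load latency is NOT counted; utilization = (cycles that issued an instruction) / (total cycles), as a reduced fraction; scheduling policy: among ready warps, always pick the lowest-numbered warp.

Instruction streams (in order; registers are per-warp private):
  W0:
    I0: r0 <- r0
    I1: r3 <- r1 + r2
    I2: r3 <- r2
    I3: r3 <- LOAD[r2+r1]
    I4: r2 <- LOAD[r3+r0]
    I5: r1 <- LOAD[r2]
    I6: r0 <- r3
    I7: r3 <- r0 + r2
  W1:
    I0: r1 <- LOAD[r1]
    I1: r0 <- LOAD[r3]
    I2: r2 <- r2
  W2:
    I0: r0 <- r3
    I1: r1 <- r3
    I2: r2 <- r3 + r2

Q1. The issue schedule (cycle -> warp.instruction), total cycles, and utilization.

cycle 0: W0.I0
cycle 1: W0.I1
cycle 2: W0.I2
cycle 3: W0.I3
cycle 4: W1.I0
cycle 5: W1.I1
cycle 6: W1.I2
cycle 7: W2.I0
cycle 8: W2.I1
cycle 9: W0.I4
cycle 10: W2.I2
cycle 11: idle
cycle 12: idle
cycle 13: idle
cycle 14: idle
cycle 15: W0.I5
cycle 16: W0.I6
cycle 17: W0.I7

Answer: 18 cycles, utilization 7/9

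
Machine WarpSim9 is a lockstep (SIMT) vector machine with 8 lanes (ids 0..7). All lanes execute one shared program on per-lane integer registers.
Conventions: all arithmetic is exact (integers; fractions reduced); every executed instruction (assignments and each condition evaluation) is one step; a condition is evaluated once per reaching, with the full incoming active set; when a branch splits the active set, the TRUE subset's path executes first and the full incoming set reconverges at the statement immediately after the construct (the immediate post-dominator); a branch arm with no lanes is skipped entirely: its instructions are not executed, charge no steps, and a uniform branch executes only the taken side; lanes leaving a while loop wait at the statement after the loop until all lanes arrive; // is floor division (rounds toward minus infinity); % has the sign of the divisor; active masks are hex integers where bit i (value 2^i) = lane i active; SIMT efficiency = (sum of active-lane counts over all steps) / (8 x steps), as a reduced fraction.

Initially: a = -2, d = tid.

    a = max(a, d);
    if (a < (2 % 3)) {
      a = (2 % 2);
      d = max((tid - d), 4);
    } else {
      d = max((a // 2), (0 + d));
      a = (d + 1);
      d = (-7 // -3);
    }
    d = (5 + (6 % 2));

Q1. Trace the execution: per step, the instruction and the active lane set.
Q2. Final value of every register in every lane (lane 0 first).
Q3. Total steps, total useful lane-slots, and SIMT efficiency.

step 0: a <- max(a, d)               0xff
step 1: eval (a < (2 % 3))           0xff
step 2: a <- (2 % 2)                 0x03
step 3: d <- max((tid - d), 4)       0x03
step 4: d <- max((a // 2), (0 + d))  0xfc
step 5: a <- (d + 1)                 0xfc
step 6: d <- (-7 // -3)              0xfc
step 7: d <- (5 + (6 % 2))           0xff

Answer: 8 steps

a: 0,0,3,4,5,6,7,8
d: 5,5,5,5,5,5,5,5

steps = 8; useful = 46; efficiency = 46/64 = 23/32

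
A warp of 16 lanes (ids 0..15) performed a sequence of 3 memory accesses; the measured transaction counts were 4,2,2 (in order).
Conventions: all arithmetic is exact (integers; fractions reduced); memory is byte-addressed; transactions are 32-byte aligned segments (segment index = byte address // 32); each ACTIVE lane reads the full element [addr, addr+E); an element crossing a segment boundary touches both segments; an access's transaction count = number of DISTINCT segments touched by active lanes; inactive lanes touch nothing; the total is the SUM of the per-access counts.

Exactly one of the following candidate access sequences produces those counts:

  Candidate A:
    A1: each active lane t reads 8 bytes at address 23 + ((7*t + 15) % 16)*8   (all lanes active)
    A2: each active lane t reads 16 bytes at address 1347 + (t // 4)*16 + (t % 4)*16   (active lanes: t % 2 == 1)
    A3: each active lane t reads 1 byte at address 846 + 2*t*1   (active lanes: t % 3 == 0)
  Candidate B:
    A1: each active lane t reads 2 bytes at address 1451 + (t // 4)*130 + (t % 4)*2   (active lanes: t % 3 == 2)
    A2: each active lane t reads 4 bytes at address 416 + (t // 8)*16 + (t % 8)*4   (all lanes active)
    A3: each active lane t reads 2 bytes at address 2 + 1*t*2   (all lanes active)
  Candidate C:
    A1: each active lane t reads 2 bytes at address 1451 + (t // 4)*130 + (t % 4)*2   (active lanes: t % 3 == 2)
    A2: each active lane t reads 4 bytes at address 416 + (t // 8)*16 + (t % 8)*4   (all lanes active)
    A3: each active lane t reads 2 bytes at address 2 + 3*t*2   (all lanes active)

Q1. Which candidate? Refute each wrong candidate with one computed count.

A: A1 gives 5 transactions, not 4
C: A3 gives 3 transactions, not 2
B: all counts match (4,2,2)

Answer: B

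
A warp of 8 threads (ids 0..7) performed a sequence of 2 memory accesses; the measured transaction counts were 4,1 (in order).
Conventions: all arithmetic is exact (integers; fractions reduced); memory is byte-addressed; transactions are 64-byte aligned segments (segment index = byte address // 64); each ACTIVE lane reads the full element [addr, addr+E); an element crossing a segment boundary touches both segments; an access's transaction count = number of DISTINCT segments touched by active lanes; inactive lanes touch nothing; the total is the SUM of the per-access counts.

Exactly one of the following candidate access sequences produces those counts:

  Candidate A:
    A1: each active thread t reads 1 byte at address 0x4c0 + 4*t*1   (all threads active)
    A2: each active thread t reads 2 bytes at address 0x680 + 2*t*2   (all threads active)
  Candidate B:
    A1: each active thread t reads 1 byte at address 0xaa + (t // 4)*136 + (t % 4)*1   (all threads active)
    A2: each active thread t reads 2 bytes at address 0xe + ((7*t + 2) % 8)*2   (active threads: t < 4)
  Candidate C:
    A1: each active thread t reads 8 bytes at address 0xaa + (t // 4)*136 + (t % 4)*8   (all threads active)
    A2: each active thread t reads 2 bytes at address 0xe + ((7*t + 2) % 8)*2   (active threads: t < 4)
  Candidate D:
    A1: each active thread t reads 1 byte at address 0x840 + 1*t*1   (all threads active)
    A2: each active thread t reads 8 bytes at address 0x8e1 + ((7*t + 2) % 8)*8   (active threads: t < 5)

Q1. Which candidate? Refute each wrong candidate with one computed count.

A: A1 gives 1 transaction, not 4
B: A1 gives 2 transactions, not 4
D: A1 gives 1 transaction, not 4
C: all counts match (4,1)

Answer: C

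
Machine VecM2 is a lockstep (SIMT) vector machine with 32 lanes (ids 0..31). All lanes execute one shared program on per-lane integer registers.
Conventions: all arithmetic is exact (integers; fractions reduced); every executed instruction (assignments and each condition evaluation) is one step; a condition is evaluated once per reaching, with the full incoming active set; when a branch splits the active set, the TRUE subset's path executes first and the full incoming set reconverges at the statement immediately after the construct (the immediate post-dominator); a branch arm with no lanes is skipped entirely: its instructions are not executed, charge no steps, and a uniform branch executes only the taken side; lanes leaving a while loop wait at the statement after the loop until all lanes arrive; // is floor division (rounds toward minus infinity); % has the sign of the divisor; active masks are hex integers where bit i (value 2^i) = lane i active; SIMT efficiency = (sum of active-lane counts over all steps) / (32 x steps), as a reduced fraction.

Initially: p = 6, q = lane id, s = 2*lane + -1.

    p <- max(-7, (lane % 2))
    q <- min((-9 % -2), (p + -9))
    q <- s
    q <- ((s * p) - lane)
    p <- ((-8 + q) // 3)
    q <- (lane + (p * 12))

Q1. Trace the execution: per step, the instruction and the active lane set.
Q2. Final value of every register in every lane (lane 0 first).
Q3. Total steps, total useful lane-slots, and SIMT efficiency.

step 0: p <- max(-7, (lane % 2))     0xffffffff
step 1: q <- min((-9 % -2), (p + -9)) 0xffffffff
step 2: q <- s                       0xffffffff
step 3: q <- ((s * p) - lane)        0xffffffff
step 4: p <- ((-8 + q) // 3)         0xffffffff
step 5: q <- (lane + (p * 12))       0xffffffff

Answer: 6 steps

p: -3,-3,-4,-2,-4,-2,-5,-1,-6,0,-6,0,-7,1,-8,2,-8,2,-9,3,-10,4,-10,4,-11,5,-12,6,-12,6,-13,7
q: -36,-35,-46,-21,-44,-19,-54,-5,-64,9,-62,11,-72,25,-82,39,-80,41,-90,55,-100,69,-98,71,-108,85,-118,99,-116,101,-126,115
s: -1,1,3,5,7,9,11,13,15,17,19,21,23,25,27,29,31,33,35,37,39,41,43,45,47,49,51,53,55,57,59,61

steps = 6; useful = 192; efficiency = 192/192 = 1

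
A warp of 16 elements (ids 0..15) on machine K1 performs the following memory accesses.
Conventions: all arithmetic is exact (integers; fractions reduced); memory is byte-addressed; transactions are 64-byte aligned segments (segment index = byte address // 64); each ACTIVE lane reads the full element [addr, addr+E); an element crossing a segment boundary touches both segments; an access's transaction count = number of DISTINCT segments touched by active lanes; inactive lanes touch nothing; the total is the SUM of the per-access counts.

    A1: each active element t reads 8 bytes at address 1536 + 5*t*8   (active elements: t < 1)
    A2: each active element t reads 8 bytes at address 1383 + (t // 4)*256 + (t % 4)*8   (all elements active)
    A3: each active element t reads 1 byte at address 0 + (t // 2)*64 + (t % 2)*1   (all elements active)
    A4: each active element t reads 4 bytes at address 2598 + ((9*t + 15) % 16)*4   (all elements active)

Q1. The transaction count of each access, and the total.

A1: 1 transaction
A2: 8 transactions
A3: 8 transactions
A4: 2 transactions

Answer: 1,8,8,2; total 19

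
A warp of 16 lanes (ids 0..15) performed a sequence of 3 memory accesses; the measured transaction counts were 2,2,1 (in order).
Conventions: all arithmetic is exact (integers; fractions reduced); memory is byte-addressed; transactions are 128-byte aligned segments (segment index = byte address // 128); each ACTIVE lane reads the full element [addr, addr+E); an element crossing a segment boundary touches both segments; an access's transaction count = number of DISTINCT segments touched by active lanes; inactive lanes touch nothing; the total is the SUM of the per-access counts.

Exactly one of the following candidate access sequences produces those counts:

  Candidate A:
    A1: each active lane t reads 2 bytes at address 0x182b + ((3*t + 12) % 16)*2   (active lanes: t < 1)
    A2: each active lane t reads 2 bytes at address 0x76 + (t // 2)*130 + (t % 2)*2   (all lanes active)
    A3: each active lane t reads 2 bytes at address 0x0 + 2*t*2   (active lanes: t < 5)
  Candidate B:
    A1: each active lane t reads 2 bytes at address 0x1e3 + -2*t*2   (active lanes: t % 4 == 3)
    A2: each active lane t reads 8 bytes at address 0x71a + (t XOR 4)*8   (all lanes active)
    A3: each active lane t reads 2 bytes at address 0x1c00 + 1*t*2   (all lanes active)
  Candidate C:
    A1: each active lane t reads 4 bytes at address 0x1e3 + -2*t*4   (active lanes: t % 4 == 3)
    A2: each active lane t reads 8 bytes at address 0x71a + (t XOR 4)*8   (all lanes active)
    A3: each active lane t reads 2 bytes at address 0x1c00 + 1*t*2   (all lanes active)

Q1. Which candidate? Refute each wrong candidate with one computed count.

A: A1 gives 1 transaction, not 2
B: A1 gives 1 transaction, not 2
C: all counts match (2,2,1)

Answer: C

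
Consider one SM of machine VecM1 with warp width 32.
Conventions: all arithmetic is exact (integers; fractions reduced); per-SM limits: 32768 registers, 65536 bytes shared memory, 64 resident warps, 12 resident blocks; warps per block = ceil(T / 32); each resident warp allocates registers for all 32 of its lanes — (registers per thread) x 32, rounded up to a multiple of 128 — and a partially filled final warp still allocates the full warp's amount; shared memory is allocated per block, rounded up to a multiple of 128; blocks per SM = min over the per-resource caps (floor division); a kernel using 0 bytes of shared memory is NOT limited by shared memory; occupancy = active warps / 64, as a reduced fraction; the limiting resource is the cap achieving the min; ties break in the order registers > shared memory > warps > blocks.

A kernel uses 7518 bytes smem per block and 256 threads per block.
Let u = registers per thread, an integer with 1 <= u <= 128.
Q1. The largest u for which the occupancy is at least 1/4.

Answer: u = 64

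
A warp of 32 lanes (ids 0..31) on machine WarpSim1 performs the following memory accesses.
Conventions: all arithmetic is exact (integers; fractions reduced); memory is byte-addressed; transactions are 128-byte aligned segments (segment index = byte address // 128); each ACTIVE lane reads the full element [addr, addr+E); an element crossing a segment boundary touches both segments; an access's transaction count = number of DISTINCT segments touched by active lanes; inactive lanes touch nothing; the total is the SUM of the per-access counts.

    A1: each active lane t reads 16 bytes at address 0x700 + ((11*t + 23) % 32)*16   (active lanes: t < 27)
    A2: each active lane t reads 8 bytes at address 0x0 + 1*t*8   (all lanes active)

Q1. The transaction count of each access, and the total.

A1: 4 transactions
A2: 2 transactions

Answer: 4,2; total 6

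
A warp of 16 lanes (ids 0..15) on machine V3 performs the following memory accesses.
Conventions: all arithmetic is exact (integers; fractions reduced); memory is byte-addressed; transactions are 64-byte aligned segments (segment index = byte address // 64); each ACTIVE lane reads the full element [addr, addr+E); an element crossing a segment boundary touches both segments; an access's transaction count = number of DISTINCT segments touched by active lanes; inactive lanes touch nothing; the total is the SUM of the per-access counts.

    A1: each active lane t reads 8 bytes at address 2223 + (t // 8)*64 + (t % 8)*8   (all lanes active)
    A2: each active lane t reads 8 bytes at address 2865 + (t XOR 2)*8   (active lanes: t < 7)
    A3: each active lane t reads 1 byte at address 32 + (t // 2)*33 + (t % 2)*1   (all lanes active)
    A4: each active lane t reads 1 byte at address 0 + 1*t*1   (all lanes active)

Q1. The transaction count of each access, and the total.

A1: 3 transactions
A2: 2 transactions
A3: 5 transactions
A4: 1 transaction

Answer: 3,2,5,1; total 11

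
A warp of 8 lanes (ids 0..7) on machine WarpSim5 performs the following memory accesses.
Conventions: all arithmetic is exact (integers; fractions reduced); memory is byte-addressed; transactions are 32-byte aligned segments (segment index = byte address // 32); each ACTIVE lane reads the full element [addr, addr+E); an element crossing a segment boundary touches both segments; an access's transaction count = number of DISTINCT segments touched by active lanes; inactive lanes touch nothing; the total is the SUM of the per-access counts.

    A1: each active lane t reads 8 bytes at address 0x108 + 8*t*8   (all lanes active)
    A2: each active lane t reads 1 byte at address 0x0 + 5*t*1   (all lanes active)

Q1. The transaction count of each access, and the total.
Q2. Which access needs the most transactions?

A1: 8 transactions
A2: 2 transactions

Answer: 8,2; total 10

Answer: A1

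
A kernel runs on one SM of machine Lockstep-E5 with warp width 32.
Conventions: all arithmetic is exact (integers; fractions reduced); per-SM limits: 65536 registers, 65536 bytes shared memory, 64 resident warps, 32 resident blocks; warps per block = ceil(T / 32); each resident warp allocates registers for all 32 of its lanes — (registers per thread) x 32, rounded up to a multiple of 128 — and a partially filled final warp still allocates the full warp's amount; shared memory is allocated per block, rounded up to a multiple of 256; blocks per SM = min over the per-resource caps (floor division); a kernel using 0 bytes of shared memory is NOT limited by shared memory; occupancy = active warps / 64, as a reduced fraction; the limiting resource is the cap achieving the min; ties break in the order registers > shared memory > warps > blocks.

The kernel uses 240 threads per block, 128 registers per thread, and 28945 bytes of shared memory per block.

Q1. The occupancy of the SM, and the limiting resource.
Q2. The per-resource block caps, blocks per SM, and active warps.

Answer: occupancy 1/4, limited by registers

registers: 2 blocks
shared memory: 2 blocks
warps: 8 blocks
blocks: 32 blocks

Answer: 2 blocks, 16 active warps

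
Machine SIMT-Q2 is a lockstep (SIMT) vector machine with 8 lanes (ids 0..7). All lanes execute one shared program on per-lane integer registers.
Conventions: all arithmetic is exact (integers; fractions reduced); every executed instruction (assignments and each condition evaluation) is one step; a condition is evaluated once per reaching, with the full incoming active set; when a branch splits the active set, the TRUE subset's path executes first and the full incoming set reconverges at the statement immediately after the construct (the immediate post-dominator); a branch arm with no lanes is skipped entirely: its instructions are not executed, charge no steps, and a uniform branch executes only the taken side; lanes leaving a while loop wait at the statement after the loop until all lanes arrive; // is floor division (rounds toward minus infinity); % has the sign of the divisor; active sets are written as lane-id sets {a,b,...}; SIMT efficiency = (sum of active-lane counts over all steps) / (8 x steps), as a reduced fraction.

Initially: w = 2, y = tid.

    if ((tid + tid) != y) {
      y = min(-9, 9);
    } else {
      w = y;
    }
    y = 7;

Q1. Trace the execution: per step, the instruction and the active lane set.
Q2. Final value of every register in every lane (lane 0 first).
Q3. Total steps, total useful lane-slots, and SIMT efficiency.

step 0: eval ((tid + tid) != y)      {0,1,2,3,4,5,6,7}
step 1: y <- min(-9, 9)              {1,2,3,4,5,6,7}
step 2: w <- y                       {0}
step 3: y <- 7                       {0,1,2,3,4,5,6,7}

Answer: 4 steps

w: 0,2,2,2,2,2,2,2
y: 7,7,7,7,7,7,7,7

steps = 4; useful = 24; efficiency = 24/32 = 3/4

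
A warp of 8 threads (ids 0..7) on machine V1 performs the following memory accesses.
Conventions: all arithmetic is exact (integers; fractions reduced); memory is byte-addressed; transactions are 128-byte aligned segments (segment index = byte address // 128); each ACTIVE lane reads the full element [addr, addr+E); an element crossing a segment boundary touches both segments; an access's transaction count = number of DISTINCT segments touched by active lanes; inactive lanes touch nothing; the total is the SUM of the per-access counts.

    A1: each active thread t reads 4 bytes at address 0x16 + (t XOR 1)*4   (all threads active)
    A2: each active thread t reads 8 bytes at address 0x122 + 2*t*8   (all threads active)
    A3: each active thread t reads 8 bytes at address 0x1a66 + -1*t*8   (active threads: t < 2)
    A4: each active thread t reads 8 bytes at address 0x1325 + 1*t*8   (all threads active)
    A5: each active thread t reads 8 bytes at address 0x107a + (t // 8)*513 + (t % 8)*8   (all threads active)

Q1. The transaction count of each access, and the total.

A1: 1 transaction
A2: 2 transactions
A3: 1 transaction
A4: 1 transaction
A5: 2 transactions

Answer: 1,2,1,1,2; total 7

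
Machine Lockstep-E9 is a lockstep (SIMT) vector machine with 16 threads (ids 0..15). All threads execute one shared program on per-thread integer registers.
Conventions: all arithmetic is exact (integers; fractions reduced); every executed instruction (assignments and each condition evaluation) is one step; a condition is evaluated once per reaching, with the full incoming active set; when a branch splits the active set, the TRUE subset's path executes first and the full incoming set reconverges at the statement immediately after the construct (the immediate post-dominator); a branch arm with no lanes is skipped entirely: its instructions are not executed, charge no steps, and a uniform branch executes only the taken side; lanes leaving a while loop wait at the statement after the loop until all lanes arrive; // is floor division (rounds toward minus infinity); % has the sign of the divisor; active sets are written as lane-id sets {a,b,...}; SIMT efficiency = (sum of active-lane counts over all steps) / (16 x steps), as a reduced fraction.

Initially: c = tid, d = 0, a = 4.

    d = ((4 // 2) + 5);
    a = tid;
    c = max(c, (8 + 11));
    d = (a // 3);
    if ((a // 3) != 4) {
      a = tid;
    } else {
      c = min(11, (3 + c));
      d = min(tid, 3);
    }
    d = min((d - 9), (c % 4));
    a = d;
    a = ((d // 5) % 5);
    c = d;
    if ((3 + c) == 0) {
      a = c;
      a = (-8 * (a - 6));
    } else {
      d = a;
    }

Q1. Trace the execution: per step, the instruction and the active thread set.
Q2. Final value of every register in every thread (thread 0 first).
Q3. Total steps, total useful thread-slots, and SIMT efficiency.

step 0: d <- ((4 // 2) + 5)          {0,1,2,3,4,5,6,7,8,9,10,11,12,13,14,15}
step 1: a <- tid                     {0,1,2,3,4,5,6,7,8,9,10,11,12,13,14,15}
step 2: c <- max(c, (8 + 11))        {0,1,2,3,4,5,6,7,8,9,10,11,12,13,14,15}
step 3: d <- (a // 3)                {0,1,2,3,4,5,6,7,8,9,10,11,12,13,14,15}
step 4: eval ((a // 3) != 4)         {0,1,2,3,4,5,6,7,8,9,10,11,12,13,14,15}
step 5: a <- tid                     {0,1,2,3,4,5,6,7,8,9,10,11,15}
step 6: c <- min(11, (3 + c))        {12,13,14}
step 7: d <- min(tid, 3)             {12,13,14}
step 8: d <- min((d - 9), (c % 4))   {0,1,2,3,4,5,6,7,8,9,10,11,12,13,14,15}
step 9: a <- d                       {0,1,2,3,4,5,6,7,8,9,10,11,12,13,14,15}
step 10: a <- ((d // 5) % 5)          {0,1,2,3,4,5,6,7,8,9,10,11,12,13,14,15}
step 11: c <- d                       {0,1,2,3,4,5,6,7,8,9,10,11,12,13,14,15}
step 12: eval ((3 + c) == 0)          {0,1,2,3,4,5,6,7,8,9,10,11,12,13,14,15}
step 13: d <- a                       {0,1,2,3,4,5,6,7,8,9,10,11,12,13,14,15}

Answer: 14 steps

c: -9,-9,-9,-8,-8,-8,-7,-7,-7,-6,-6,-6,-6,-6,-6,-4
d: 3,3,3,3,3,3,3,3,3,3,3,3,3,3,3,4
a: 3,3,3,3,3,3,3,3,3,3,3,3,3,3,3,4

steps = 14; useful = 195; efficiency = 195/224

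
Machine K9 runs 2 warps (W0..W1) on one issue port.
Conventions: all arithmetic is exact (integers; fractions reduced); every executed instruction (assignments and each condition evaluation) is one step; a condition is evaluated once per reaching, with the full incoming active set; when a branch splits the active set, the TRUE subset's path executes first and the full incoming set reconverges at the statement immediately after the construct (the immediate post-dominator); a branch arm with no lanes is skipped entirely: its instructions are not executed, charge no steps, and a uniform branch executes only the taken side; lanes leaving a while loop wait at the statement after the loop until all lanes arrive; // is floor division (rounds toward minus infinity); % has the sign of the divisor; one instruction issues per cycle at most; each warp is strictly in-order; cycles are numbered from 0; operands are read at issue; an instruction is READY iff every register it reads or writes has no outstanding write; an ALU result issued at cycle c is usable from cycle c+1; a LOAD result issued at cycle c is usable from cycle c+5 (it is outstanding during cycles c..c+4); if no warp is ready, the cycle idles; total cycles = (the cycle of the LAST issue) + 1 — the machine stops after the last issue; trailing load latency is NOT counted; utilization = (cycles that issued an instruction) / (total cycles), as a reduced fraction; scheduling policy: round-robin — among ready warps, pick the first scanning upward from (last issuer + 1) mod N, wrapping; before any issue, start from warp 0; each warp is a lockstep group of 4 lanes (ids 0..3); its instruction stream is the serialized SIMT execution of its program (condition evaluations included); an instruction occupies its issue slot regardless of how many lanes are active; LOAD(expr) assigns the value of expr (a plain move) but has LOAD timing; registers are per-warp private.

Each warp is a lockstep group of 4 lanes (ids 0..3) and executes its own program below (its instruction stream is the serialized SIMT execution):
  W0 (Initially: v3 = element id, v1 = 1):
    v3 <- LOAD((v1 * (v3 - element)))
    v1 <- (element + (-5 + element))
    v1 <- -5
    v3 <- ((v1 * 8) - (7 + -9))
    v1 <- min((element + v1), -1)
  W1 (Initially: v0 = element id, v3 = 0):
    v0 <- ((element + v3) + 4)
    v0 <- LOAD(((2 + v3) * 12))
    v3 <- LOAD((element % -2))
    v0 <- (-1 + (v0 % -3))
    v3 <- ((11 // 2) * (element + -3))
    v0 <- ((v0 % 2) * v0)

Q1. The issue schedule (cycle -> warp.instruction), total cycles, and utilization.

cycle 0: W0.I0
cycle 1: W1.I0
cycle 2: W0.I1
cycle 3: W1.I1
cycle 4: W0.I2
cycle 5: W1.I2
cycle 6: W0.I3
cycle 7: W0.I4
cycle 8: W1.I3
cycle 9: idle
cycle 10: W1.I4
cycle 11: W1.I5

Answer: 12 cycles, utilization 11/12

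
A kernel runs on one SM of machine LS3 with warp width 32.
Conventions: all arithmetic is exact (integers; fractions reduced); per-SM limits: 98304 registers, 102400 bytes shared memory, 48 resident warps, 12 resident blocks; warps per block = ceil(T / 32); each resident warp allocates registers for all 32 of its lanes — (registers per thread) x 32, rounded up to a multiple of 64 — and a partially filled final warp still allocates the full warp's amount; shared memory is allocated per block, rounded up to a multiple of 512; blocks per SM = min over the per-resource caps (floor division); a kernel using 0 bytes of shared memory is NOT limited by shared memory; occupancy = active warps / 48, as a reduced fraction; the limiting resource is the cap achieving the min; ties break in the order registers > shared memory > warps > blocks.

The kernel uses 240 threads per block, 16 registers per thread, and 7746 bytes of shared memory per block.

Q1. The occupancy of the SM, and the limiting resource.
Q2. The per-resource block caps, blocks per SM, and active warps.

Answer: occupancy 1, limited by warps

registers: 24 blocks
shared memory: 12 blocks
warps: 6 blocks
blocks: 12 blocks

Answer: 6 blocks, 48 active warps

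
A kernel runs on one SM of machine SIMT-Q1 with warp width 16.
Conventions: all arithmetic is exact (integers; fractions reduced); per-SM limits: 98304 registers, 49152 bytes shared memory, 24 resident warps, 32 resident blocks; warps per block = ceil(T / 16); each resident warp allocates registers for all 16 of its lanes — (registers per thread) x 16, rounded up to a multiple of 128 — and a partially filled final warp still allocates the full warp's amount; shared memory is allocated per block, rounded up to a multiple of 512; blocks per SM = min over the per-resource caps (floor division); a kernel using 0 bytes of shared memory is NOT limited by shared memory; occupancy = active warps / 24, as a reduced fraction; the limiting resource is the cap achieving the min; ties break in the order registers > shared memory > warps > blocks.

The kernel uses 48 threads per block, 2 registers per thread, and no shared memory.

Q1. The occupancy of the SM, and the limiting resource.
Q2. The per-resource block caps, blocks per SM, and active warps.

Answer: occupancy 1, limited by warps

registers: 256 blocks
shared memory: no limit (kernel uses none)
warps: 8 blocks
blocks: 32 blocks

Answer: 8 blocks, 24 active warps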